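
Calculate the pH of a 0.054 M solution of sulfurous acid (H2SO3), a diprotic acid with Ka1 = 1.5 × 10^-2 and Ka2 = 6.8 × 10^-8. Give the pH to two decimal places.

Ka1 ≫ Ka2, so treat the first dissociation as the only significant source of H+.
Ka1 = x²/(0.054 − x) = 1.5 × 10^-2
Solving the quadratic: x = (−Ka1 + √(Ka1² + 4·Ka1·C₀))/2 = 2.19 × 10^-2 M
pH = −log(2.19 × 10^-2) = 1.66

pH = 1.66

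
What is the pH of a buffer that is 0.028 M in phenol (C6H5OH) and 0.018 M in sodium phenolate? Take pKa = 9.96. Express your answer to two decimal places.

pH = pKa + log([A⁻]/[HA]) = 9.96 + log(0.018/0.028)
pH = 9.96 + (-0.192) = 9.77

pH = 9.77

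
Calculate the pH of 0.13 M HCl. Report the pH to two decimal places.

HCl is a strong acid and dissociates completely, so [H+] = 0.13 M.
pH = -log(0.13) = 0.89

pH = 0.89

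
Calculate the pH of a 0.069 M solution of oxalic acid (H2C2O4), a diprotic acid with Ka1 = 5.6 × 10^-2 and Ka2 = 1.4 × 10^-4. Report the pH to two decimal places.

Ka1 ≫ Ka2, so treat the first dissociation as the only significant source of H+.
Ka1 = x²/(0.069 − x) = 5.6 × 10^-2
Solving the quadratic: x = (−Ka1 + √(Ka1² + 4·Ka1·C₀))/2 = 4.02 × 10^-2 M
pH = −log(4.02 × 10^-2) = 1.40

pH = 1.40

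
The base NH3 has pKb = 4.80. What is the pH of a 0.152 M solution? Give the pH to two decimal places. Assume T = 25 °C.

NH3 + H2O ⇌ NH4+ + OH-
Kb = 10^(−4.80) = 1.58 × 10^-5
Kb = [OH-]²/(0.152 − [OH-]) = 1.58 × 10^-5
Since Kb ≪ C₀, [OH-] ≈ √(Kb·C₀) = 1.55 × 10^-3 M.
Check: 1% ionized — well under 5%, approximation valid.
pOH = −log(1.55 × 10^-3) = 2.81; pH = 14.00 − 2.81 = 11.19

pH = 11.19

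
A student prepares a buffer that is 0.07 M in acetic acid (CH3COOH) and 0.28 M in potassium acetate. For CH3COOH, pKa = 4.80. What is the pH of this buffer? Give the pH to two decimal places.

Using pH = pKa + log([base]/[acid]) with [base]/[acid] = 0.28/0.07:
pH = 4.80 + (+0.602) = 5.40

pH = 5.40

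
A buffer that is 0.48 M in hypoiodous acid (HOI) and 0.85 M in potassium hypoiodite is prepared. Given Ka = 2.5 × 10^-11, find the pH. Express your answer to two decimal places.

pH = 10.85

pKa = −log(2.5 × 10^-11) = 10.602
Henderson–Hasselbalch: pH = pKa + log([OI-]/[HOI]) = 10.602 + log(0.85/0.48)
pH = 10.602 + (+0.248) = 10.85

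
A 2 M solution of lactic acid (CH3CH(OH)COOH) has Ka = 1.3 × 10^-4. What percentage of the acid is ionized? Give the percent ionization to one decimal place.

CH3CH(OH)COOH ⇌ CH3CH(OH)COO- + H+; let x = [H+] at equilibrium.
x ≈ √(Ka·C₀) = √(1.3 × 10^-4 × 2) = 1.61 × 10^-2 M
Fraction ionized = 1.61 × 10^-2 / 2 = 0.0080 → 0.8%

0.8%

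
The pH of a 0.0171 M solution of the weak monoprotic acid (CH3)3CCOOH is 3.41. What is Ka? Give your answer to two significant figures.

[H+] = 10^(-3.41) = 3.89 × 10^-4 M
At equilibrium [HA] = 0.0171 − 3.89 × 10^-4 = 1.67 × 10^-2 M
Ka = [H+][A-]/[HA] = (3.89 × 10^-4)² / 1.67 × 10^-2 = 9.1 × 10^-6

Ka = 9.1 × 10^-6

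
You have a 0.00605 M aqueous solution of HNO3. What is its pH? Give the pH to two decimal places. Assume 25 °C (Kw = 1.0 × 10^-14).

pH = 2.22

HNO3 is a strong acid and dissociates completely, so [H+] = 0.00605 M.
pH = -log(0.00605) = 2.22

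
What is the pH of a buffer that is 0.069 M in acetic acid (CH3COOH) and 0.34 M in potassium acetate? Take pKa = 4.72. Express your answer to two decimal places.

Using pH = pKa + log([base]/[acid]) with [base]/[acid] = 0.34/0.069:
pH = 4.72 + (+0.693) = 5.41

pH = 5.41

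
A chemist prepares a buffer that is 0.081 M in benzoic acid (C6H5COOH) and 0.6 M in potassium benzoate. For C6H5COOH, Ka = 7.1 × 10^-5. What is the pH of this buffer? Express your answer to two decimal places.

pH = 5.02

pKa = −log(7.1 × 10^-5) = 4.149
Using pH = pKa + log([base]/[acid]) with [base]/[acid] = 0.6/0.081:
pH = 4.149 + (+0.870) = 5.02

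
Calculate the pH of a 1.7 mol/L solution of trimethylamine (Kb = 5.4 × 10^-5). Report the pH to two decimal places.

(CH3)3N + H2O ⇌ (CH3)3NH+ + OH-
Kb = [OH-]²/(1.7 − [OH-]) = 5.4 × 10^-5
Neglecting [OH-] in the denominator: [OH-] = √(5.4 × 10^-5 × 1.7) = 9.58 × 10^-3 M
Check: 0.56% ionized — well under 5%, approximation valid.
pOH = 2.02, so pH = 14.00 − pOH = 11.98

pH = 11.98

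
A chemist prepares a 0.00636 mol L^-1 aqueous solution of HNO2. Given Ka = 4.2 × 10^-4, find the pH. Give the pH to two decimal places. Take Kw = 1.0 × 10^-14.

HNO2 ⇌ NO2- + H+
Let x = [H+] at equilibrium. Ka = x²/(0.00636 − x).
Here C₀/Ka ≈ 15.1, so the small-x approximation fails. Use the quadratic:
x = (−Ka + √(Ka² + 4·Ka·C₀))/2 = 1.44 × 10^-3 M
pH = −log(1.44 × 10^-3) = 2.84

pH = 2.84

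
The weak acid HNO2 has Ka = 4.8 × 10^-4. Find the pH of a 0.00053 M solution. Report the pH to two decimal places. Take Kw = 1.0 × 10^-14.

pH = 3.50

HNO2 ⇌ NO2- + H+
Ka = [H+]²/(0.00053 − [H+]) = 4.8 × 10^-4
Here C₀/Ka ≈ 1.1, so the small-[H+] approximation fails. Use the quadratic:
[H+] = [−0.00048 + √(0.00048² + 1.02e-06)]/2 = 3.19 × 10^-4 M
pH = −log(3.19 × 10^-4) = 3.50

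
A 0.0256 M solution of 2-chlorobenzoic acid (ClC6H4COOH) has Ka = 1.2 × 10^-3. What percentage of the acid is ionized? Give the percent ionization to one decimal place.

19.4%

ClC6H4COOH ⇌ ClC6H4COO- + H+; let x = [H+] at equilibrium.
Ka = x²/(C₀ − x); solving the quadratic gives x = 4.97 × 10^-3 M.
Fraction ionized = 4.97 × 10^-3 / 0.0256 = 0.1941 → 19.4%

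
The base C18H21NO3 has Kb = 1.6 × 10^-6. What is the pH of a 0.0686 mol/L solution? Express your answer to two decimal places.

pH = 10.52

C18H21NO3 + H2O ⇌ C18H22NO3+ + OH-
From the ICE table, Kb = [OH-]²/(0.0686 − [OH-]) = 1.6 × 10^-6.
Since Kb ≪ C₀, [OH-] ≈ √(Kb·C₀) = 3.31 × 10^-4 M.
([OH-]/C₀ = 0.48% < 5%, so the approximation holds.)
pOH = 3.48, so pH = 14.00 − pOH = 10.52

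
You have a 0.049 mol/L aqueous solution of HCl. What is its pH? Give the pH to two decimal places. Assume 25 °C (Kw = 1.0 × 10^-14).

HCl is a strong acid and dissociates completely, so [H+] = 0.049 M.
pH = -log(0.049) = 1.31

pH = 1.31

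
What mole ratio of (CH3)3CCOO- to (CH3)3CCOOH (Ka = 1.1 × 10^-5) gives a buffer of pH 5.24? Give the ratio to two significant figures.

pKa = -log(1.1 × 10^-5) = 4.959
pH = pKa + log(r) ⇒ log(r) = 5.24 − 4.959 = +0.281
r = [(CH3)3CCOO-]/[(CH3)3CCOOH] = 10^(+0.281) = 1.91

ratio = 1.9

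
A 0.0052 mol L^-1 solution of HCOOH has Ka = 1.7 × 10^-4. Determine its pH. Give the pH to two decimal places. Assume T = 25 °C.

HCOOH ⇌ HCOO- + H+
Ka = x²/(0.0052 − x) = 1.7 × 10^-4
Here C₀/Ka ≈ 30.6, so the small-x approximation fails. Use the quadratic:
x = [−0.00017 + √(0.00017² + 3.54e-06)]/2 = 8.59 × 10^-4 M
pH = −log[H+] = −log(8.59 × 10^-4) = 3.07

pH = 3.07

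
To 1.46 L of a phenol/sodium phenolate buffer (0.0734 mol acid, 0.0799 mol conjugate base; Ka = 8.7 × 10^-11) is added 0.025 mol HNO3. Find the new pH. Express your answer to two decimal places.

pH = 9.81

After neutralization: n(C6H5OH) = 0.0984 mol, n(C6H5O-) = 0.0549 mol.
pKa = −log(8.7 × 10^-11) = 10.060
Henderson–Hasselbalch with mole ratio 0.0549/0.0984: pH = 10.060 + (-0.253)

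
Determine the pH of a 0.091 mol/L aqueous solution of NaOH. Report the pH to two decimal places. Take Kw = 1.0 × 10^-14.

pH = 12.96

NaOH is a strong base; [OH-] = 0.091 M.
pOH = -log(0.091) = 1.04
pH = 14.00 - 1.04 = 12.96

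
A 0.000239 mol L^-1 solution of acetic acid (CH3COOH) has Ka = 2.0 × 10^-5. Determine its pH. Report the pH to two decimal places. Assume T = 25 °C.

CH3COOH ⇌ CH3COO- + H+
From the ICE table, Ka = x²/(0.000239 − x) = 2.0 × 10^-5.
The 5% rule fails; solving x² + Ka·x − Ka·C₀ = 0 exactly:
x = [−2e-05 + √(2e-05² + 1.91e-08)]/2 = 5.99 × 10^-5 M
pH = −log(5.99 × 10^-5) = 4.22

pH = 4.22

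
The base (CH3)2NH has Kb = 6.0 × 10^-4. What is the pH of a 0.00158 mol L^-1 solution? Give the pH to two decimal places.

(CH3)2NH + H2O ⇌ (CH3)2NH2+ + OH-
Kb = [OH-]²/(0.00158 − [OH-]) = 6.0 × 10^-4
[OH-] is not negligible relative to C₀; solve [OH-]² + 0.0006·[OH-] − 9.48e-07 = 0.
[OH-] = [−0.0006 + √(0.0006² + 3.79e-06)]/2 = 7.19 × 10^-4 M
pOH = −log(7.19 × 10^-4) = 3.14; pH = 14.00 − 3.14 = 10.86

pH = 10.86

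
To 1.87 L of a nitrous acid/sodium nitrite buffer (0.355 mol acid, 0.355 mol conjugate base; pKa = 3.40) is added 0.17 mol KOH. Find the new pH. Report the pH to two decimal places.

OH- converts HNO2 to NO2-: HNO2 → 0.185 mol, NO2- → 0.525 mol.
pH = pKa + log([A⁻]/[HA]) = 3.40 + log(0.525/0.185) = 3.40 +0.453

pH = 3.85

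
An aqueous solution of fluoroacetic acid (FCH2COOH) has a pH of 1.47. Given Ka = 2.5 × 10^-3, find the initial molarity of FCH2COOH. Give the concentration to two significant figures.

[H+] = 10^(-1.47) = 3.39 × 10^-2 M = x
Ka = x²/(C₀ − x) ⇒ C₀ = x + x²/Ka
C₀ = 3.39 × 10^-2 + (3.39 × 10^-2)²/(2.5 × 10^-3) = 4.94 × 10^-1 M

C₀ = 4.9 × 10^-1 M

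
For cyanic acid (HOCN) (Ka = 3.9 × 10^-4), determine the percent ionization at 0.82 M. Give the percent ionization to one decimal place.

2.2%

HOCN ⇌ OCN- + H+; let x = [H+] at equilibrium.
x ≈ √(Ka·C₀) = √(3.9 × 10^-4 × 0.82) = 1.79 × 10^-2 M
% ionization = x/C₀ × 100% = 1.79 × 10^-2/0.82 × 100% = 2.2%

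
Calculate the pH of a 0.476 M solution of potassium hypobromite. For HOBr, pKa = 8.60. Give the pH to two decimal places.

pH = 11.14

OBr- is the conjugate base of the weak acid HOBr.
Ka = 10^(−8.60) = 2.51 × 10^-9
Kb = Kw/Ka = 1.0×10^-14 / 2.51 × 10^-9 = 3.98 × 10^-6
Let x = [OH-] at equilibrium. Kb = x²/(0.476 − x).
Assume x ≪ 0.476: x ≈ √(3.98 × 10^-6 × 0.476) = 1.38 × 10^-3 M
(x/C₀ = 0.29% < 5%, so the approximation holds.)
pOH = 2.86, so pH = 14.00 − pOH = 11.14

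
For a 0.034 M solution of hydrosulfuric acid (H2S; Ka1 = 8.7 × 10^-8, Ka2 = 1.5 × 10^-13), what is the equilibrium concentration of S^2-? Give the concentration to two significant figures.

First ionization gives [H+] ≈ [HS-] = 5.44 × 10^-5 M.
Second step: Ka2 = [H+][S^2-]/[HS-] ≈ [S^2-] (since [H+] ≈ [HS-]).
So [S^2-] ≈ Ka2.

1.5 × 10^-13 M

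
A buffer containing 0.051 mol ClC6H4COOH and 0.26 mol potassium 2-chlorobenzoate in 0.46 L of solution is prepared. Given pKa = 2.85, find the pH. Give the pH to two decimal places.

pH = 3.56

pH = pKa + log([A⁻]/[HA]) = 2.85 + log(0.26/0.051)
pH = 2.85 + (+0.707) = 3.56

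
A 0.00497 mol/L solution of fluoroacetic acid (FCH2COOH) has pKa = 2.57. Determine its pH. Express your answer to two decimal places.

FCH2COOH ⇌ FCH2COO- + H+
Ka = 10^(−2.57) = 2.69 × 10^-3
From the ICE table, Ka = [H+]²/(0.00497 − [H+]) = 2.69 × 10^-3.
[H+] is not negligible relative to C₀; solve [H+]² + 0.00269·[H+] − 1.34e-05 = 0.
[H+] = (−Ka + √(Ka² + 4·Ka·C₀))/2 = 2.55 × 10^-3 M
pH = −log(2.55 × 10^-3) = 2.59

pH = 2.59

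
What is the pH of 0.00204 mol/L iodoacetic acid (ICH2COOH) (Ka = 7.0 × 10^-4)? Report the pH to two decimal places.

pH = 3.05

ICH2COOH ⇌ ICH2COO- + H+
From the ICE table, Ka = x²/(0.00204 − x) = 7.0 × 10^-4.
The 5% rule fails; solving x² + Ka·x − Ka·C₀ = 0 exactly:
x = (−Ka + √(Ka² + 4·Ka·C₀))/2 = 8.95 × 10^-4 M
pH = −log[H+] = −log(8.95 × 10^-4) = 3.05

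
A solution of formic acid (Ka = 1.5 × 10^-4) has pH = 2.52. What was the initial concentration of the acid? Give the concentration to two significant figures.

C₀ = 6.4 × 10^-2 M

[H+] = 10^(-2.52) = 3.02 × 10^-3 M = x
Ka = x²/(C₀ − x) ⇒ C₀ = x + x²/Ka
C₀ = 3.02 × 10^-3 + (3.02 × 10^-3)²/(1.5 × 10^-4) = 6.38 × 10^-2 M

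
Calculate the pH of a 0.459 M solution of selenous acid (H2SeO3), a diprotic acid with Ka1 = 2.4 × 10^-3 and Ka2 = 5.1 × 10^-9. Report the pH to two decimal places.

pH = 1.49

Ka1 ≫ Ka2, so treat the first dissociation as the only significant source of H+.
Ka1 = x²/(0.459 − x) = 2.4 × 10^-3
Solving the quadratic: x = (−Ka1 + √(Ka1² + 4·Ka1·C₀))/2 = 3.20 × 10^-2 M
pH = −log(3.20 × 10^-2) = 1.49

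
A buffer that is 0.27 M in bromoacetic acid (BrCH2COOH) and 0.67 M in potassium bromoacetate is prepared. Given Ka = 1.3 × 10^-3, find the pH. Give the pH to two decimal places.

pKa = −log(1.3 × 10^-3) = 2.886
Henderson–Hasselbalch: pH = pKa + log([BrCH2COO-]/[BrCH2COOH]) = 2.886 + log(0.67/0.27)
pH = 2.886 + (+0.395) = 3.28

pH = 3.28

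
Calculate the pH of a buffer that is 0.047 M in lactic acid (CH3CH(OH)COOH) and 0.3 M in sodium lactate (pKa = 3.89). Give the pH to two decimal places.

pH = 4.70

Using pH = pKa + log([base]/[acid]) with [base]/[acid] = 0.3/0.047:
pH = 3.89 + (+0.805) = 4.70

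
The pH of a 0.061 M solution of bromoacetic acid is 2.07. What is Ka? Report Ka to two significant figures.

[H+] = 10^(-2.07) = 8.51 × 10^-3 M
At equilibrium [HA] = 0.061 − 8.51 × 10^-3 = 5.25 × 10^-2 M
Ka = [H+][A-]/[HA] = (8.51 × 10^-3)² / 5.25 × 10^-2 = 1.4 × 10^-3

Ka = 1.4 × 10^-3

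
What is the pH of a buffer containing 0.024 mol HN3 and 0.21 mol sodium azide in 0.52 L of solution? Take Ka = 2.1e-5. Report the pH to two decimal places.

pH = 5.62

pKa = −log(2.1 × 10^-5) = 4.678
Using pH = pKa + log([base]/[acid]) with [base]/[acid] = 0.21/0.024:
pH = 4.678 + (+0.942) = 5.62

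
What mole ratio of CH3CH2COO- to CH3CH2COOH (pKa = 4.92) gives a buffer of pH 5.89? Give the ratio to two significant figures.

pH = pKa + log(r) ⇒ log(r) = 5.89 − 4.92 = +0.97
r = [CH3CH2COO-]/[CH3CH2COOH] = 10^(+0.97) = 9.33

ratio = 9.3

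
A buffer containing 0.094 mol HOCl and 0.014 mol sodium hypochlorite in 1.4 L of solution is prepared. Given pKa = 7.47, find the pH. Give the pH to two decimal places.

pH = 6.64

pH = pKa + log([A⁻]/[HA]) = 7.47 + log(0.014/0.094)
pH = 7.47 + (-0.827) = 6.64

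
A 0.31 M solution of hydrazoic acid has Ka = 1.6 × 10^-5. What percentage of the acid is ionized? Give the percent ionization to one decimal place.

HN3 ⇌ N3- + H+; let x = [H+] at equilibrium.
x ≈ √(Ka·C₀) = √(1.6 × 10^-5 × 0.31) = 2.23 × 10^-3 M
Fraction ionized = 2.23 × 10^-3 / 0.31 = 0.0072 → 0.7%

0.7%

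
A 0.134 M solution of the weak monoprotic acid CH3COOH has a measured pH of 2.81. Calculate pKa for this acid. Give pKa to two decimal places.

pKa = 4.74

[H+] = 10^(-2.81) = 1.55 × 10^-3 M
At equilibrium [HA] = 0.134 − 1.55 × 10^-3 = 1.32 × 10^-1 M
Ka = [H+][A-]/[HA] = (1.55 × 10^-3)² / 1.32 × 10^-1 = 1.82 × 10^-5
pKa = -log(1.82 × 10^-5) = 4.74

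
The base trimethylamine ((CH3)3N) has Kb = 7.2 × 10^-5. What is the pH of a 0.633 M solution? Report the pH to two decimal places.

pH = 11.83

(CH3)3N + H2O ⇌ (CH3)3NH+ + OH-
From the ICE table, Kb = [OH-]²/(0.633 − [OH-]) = 7.2 × 10^-5.
Since Kb ≪ C₀, [OH-] ≈ √(Kb·C₀) = 6.75 × 10^-3 M.
Check: 1.1% ionized — well under 5%, approximation valid.
pOH = 2.17, so pH = 14.00 − pOH = 11.83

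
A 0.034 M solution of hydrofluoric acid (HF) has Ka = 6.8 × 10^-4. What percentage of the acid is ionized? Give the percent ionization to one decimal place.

HF ⇌ F- + H+; let x = [H+] at equilibrium.
Solve x² + 0.00068x − 2.31e-05 = 0 → x = 4.48 × 10^-3 M
Fraction ionized = 4.48 × 10^-3 / 0.034 = 0.1318 → 13.2%

13.2%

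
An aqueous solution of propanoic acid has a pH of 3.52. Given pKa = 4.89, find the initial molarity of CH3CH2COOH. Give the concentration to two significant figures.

[H+] = 10^(-3.52) = 3.02 × 10^-4 M = x
Ka = 10^(−4.89) = 1.29 × 10^-5
Ka = x²/(C₀ − x) ⇒ C₀ = x + x²/Ka
C₀ = 3.02 × 10^-4 + (3.02 × 10^-4)²/(1.29 × 10^-5) = 7.37 × 10^-3 M

C₀ = 7.4 × 10^-3 M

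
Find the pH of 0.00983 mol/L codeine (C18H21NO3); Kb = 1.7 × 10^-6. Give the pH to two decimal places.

pH = 10.11

C18H21NO3 + H2O ⇌ C18H22NO3+ + OH-
From the ICE table, Kb = x²/(0.00983 − x) = 1.7 × 10^-6.
Assume x ≪ 0.00983: x ≈ √(1.7 × 10^-6 × 0.00983) = 1.29 × 10^-4 M
pOH = −log(1.29 × 10^-4) = 3.89; pH = 14.00 − 3.89 = 10.11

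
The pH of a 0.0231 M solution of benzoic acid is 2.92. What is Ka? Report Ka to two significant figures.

[H+] = 10^(-2.92) = 1.20 × 10^-3 M
At equilibrium [HA] = 0.0231 − 1.20 × 10^-3 = 2.19 × 10^-2 M
Ka = [H+][A-]/[HA] = (1.20 × 10^-3)² / 2.19 × 10^-2 = 6.6 × 10^-5

Ka = 6.6 × 10^-5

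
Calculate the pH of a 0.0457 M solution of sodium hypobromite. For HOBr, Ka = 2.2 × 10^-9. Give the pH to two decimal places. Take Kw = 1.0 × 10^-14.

pH = 10.66

OBr- is the conjugate base of the weak acid HOBr.
Kb = Kw/Ka = 1.0×10^-14 / 2.2 × 10^-9 = 4.55 × 10^-6
From the ICE table, Kb = x²/(0.0457 − x) = 4.55 × 10^-6.
Since Kb ≪ C₀, x ≈ √(Kb·C₀) = 4.56 × 10^-4 M.
Check: 1% ionized — well under 5%, approximation valid.
pOH = 3.34, so pH = 14.00 − pOH = 10.66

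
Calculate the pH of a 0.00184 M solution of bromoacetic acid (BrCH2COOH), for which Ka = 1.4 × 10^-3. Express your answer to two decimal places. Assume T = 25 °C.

BrCH2COOH ⇌ BrCH2COO- + H+
Ka = x²/(0.00184 − x) = 1.4 × 10^-3
x is not negligible relative to C₀; solve x² + 0.0014·x − 2.58e-06 = 0.
x = [−0.0014 + √(0.0014² + 1.03e-05)]/2 = 1.05 × 10^-3 M
pH = −log[H+] = −log(1.05 × 10^-3) = 2.98

pH = 2.98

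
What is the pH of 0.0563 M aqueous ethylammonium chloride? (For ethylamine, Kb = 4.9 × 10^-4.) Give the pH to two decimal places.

C2H5NH3+ is the conjugate acid of the weak base C2H5NH2.
Ka = Kw/Kb = 1.0×10^-14 / 4.9 × 10^-4 = 2.04 × 10^-11
From the ICE table, Ka = x²/(0.0563 − x) = 2.04 × 10^-11.
Since Ka ≪ C₀, x ≈ √(Ka·C₀) = 1.07 × 10^-6 M.
pH = −log[H+] = −log(1.07 × 10^-6) = 5.97

pH = 5.97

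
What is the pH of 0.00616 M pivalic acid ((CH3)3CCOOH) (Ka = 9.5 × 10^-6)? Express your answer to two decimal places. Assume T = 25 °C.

pH = 3.62

(CH3)3CCOOH ⇌ (CH3)3CCOO- + H+
Let x = [H+] at equilibrium. Ka = x²/(0.00616 − x).
Assume x ≪ 0.00616: x ≈ √(9.5 × 10^-6 × 0.00616) = 2.42 × 10^-4 M
(x/C₀ = 3.9% < 5%, so the approximation holds.)
pH = −log[H+] = −log(2.42 × 10^-4) = 3.62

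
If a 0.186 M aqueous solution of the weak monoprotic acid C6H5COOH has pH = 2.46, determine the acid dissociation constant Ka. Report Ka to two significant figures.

[H+] = 10^(-2.46) = 3.47 × 10^-3 M
At equilibrium [HA] = 0.186 − 3.47 × 10^-3 = 1.83 × 10^-1 M
Ka = [H+][A-]/[HA] = (3.47 × 10^-3)² / 1.83 × 10^-1 = 6.6 × 10^-5

Ka = 6.6 × 10^-5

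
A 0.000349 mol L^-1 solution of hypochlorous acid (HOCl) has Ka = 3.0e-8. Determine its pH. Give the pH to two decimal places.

pH = 5.49

HOCl ⇌ OCl- + H+
From the ICE table, Ka = x²/(0.000349 − x) = 3.0 × 10^-8.
Neglecting x in the denominator: x = √(3.0 × 10^-8 × 0.000349) = 3.24 × 10^-6 M
Check: 0.93% ionized — well under 5%, approximation valid.
pH = −log[H+] = −log(3.24 × 10^-6) = 5.49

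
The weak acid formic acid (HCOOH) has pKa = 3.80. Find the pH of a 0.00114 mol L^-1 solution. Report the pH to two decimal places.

HCOOH ⇌ HCOO- + H+
Ka = 10^(−3.80) = 1.58 × 10^-4
From the ICE table, Ka = x²/(0.00114 − x) = 1.58 × 10^-4.
The 5% rule fails; solving x² + Ka·x − Ka·C₀ = 0 exactly:
x = [−0.000158 + √(0.000158² + 7.2e-07)]/2 = 3.53 × 10^-4 M
pH = −log(3.53 × 10^-4) = 3.45

pH = 3.45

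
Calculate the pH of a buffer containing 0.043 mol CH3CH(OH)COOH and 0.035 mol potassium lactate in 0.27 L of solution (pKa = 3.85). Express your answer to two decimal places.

pH = 3.76

Henderson–Hasselbalch: pH = pKa + log([CH3CH(OH)COO-]/[CH3CH(OH)COOH]) = 3.85 + log(0.035/0.043)
pH = 3.85 + (-0.089) = 3.76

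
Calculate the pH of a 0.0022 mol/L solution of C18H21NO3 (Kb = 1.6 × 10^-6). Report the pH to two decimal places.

pH = 9.77

C18H21NO3 + H2O ⇌ C18H22NO3+ + OH-
From the ICE table, Kb = x²/(0.0022 − x) = 1.6 × 10^-6.
Assume x ≪ 0.0022: x ≈ √(1.6 × 10^-6 × 0.0022) = 5.93 × 10^-5 M
(x/C₀ = 2.7% < 5%, so the approximation holds.)
pOH = −log(5.93 × 10^-5) = 4.23; pH = 14.00 − 4.23 = 9.77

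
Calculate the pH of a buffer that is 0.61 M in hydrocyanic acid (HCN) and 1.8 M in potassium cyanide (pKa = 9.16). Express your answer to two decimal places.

pH = 9.63

Henderson–Hasselbalch: pH = pKa + log([CN-]/[HCN]) = 9.16 + log(1.8/0.61)
pH = 9.16 + (+0.470) = 9.63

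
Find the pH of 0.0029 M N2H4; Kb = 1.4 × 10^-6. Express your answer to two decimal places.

N2H4 + H2O ⇌ N2H5+ + OH-
Kb = [OH-]²/(0.0029 − [OH-]) = 1.4 × 10^-6
Neglecting [OH-] in the denominator: [OH-] = √(1.4 × 10^-6 × 0.0029) = 6.37 × 10^-5 M
pOH = 4.20, so pH = 14.00 − pOH = 9.80

pH = 9.80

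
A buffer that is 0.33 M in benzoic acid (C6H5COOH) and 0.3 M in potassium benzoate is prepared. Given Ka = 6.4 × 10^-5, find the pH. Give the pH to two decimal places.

pKa = −log(6.4 × 10^-5) = 4.194
pH = pKa + log([A⁻]/[HA]) = 4.194 + log(0.3/0.33)
pH = 4.194 + (-0.041) = 4.15

pH = 4.15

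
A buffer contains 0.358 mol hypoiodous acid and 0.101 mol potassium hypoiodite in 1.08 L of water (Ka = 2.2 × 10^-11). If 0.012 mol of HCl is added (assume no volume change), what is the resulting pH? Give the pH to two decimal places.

After neutralization: n(HOI) = 0.37 mol, n(OI-) = 0.089 mol.
pKa = −log(2.2 × 10^-11) = 10.658
pH = pKa + log(n_OI-/n_HOI) = 10.658 + log(0.089/0.37) = 10.658 + (-0.619)

pH = 10.04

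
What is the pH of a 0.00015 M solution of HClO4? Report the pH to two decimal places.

pH = 3.82

HClO4 is a strong acid and dissociates completely, so [H+] = 0.00015 M.
pH = -log(0.00015) = 3.82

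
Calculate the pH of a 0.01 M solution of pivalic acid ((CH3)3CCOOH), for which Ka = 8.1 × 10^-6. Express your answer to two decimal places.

(CH3)3CCOOH ⇌ (CH3)3CCOO- + H+
Ka = [H+]²/(0.01 − [H+]) = 8.1 × 10^-6
Since Ka ≪ C₀, [H+] ≈ √(Ka·C₀) = 2.85 × 10^-4 M.
pH = −log(2.85 × 10^-4) = 3.55

pH = 3.55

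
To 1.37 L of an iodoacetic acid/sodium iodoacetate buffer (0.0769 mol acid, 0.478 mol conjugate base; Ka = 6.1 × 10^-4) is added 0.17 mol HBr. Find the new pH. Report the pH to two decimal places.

After neutralization: n(ICH2COOH) = 0.247 mol, n(ICH2COO-) = 0.308 mol.
pKa = −log(6.1 × 10^-4) = 3.215
Henderson–Hasselbalch with mole ratio 0.308/0.247: pH = 3.215 + (+0.096)

pH = 3.31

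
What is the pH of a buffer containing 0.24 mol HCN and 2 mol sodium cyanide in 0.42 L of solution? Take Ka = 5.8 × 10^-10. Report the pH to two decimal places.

pKa = −log(5.8 × 10^-10) = 9.237
pH = pKa + log([A⁻]/[HA]) = 9.237 + log(2/0.24)
pH = 9.237 + (+0.921) = 10.16

pH = 10.16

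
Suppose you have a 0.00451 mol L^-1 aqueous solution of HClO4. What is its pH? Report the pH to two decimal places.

HClO4 is a strong acid and dissociates completely, so [H+] = 0.00451 M.
pH = -log(0.00451) = 2.35

pH = 2.35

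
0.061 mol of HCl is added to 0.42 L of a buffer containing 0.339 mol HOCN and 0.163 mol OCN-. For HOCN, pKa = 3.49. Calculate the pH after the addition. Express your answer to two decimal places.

Added H+ converts OCN- to HOCN: HOCN → 0.4 mol, OCN- → 0.102 mol.
Henderson–Hasselbalch with mole ratio 0.102/0.4: pH = 3.49 + (-0.593)

pH = 2.90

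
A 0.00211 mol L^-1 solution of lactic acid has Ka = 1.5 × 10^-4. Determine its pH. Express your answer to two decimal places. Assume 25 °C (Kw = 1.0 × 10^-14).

pH = 3.31

CH3CH(OH)COOH ⇌ CH3CH(OH)COO- + H+
From the ICE table, Ka = x²/(0.00211 − x) = 1.5 × 10^-4.
x is not negligible relative to C₀; solve x² + 0.00015·x − 3.16e-07 = 0.
x = [−0.00015 + √(0.00015² + 1.27e-06)]/2 = 4.93 × 10^-4 M
pH = −log[H+] = −log(4.93 × 10^-4) = 3.31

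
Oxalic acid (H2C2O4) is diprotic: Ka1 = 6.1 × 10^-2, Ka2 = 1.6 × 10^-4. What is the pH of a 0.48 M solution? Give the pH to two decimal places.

pH = 0.84

Since Ka1 ≫ Ka2, the first ionization dominates [H+].
Ka1 = x²/(0.48 − x) = 6.1 × 10^-2
Solving the quadratic: x = (−Ka1 + √(Ka1² + 4·Ka1·C₀))/2 = 1.43 × 10^-1 M
pH = −log(1.43 × 10^-1) = 0.84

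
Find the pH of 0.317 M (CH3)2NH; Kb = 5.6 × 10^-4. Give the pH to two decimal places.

pH = 12.12

(CH3)2NH + H2O ⇌ (CH3)2NH2+ + OH-
Kb = x²/(0.317 − x) = 5.6 × 10^-4
Neglecting x in the denominator: x = √(5.6 × 10^-4 × 0.317) = 1.33 × 10^-2 M
(x/C₀ = 4.2% < 5%, so the approximation holds.)
pOH = 1.88, so pH = 14.00 − pOH = 12.12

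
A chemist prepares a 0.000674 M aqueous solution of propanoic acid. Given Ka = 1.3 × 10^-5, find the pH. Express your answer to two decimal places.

pH = 4.06

CH3CH2COOH ⇌ CH3CH2COO- + H+
Ka = [H+]²/(0.000674 − [H+]) = 1.3 × 10^-5
Here C₀/Ka ≈ 51.8, so the small-[H+] approximation fails. Use the quadratic:
[H+] = [−1.3e-05 + √(1.3e-05² + 3.5e-08)]/2 = 8.73 × 10^-5 M
pH = −log(8.73 × 10^-5) = 4.06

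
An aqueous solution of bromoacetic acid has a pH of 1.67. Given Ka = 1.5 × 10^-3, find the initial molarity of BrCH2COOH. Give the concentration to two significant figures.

[H+] = 10^(-1.67) = 2.14 × 10^-2 M = x
Ka = x²/(C₀ − x) ⇒ C₀ = x + x²/Ka
C₀ = 2.14 × 10^-2 + (2.14 × 10^-2)²/(1.5 × 10^-3) = 3.27 × 10^-1 M

C₀ = 3.3 × 10^-1 M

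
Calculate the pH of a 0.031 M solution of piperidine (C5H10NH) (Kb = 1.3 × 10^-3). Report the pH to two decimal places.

C5H10NH + H2O ⇌ C5H10NH2+ + OH-
From the ICE table, Kb = [OH-]²/(0.031 − [OH-]) = 1.3 × 10^-3.
[OH-] is not negligible relative to C₀; solve [OH-]² + 0.0013·[OH-] − 4.03e-05 = 0.
[OH-] = (−Kb + √(Kb² + 4·Kb·C₀))/2 = 5.73 × 10^-3 M
pOH = 2.24, so pH = 14.00 − pOH = 11.76

pH = 11.76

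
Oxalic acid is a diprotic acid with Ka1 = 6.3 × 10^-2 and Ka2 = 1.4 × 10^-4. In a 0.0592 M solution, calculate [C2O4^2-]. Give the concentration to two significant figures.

1.4 × 10^-4 M

First ionization gives [H+] ≈ [HC2O4-] = 3.72 × 10^-2 M.
Second step: Ka2 = [H+][C2O4^2-]/[HC2O4-] ≈ [C2O4^2-] (since [H+] ≈ [HC2O4-]).
So [C2O4^2-] ≈ Ka2.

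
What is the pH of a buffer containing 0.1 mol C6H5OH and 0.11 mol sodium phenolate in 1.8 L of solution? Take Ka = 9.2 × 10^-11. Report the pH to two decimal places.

pH = 10.08

pKa = −log(9.2 × 10^-11) = 10.036
Using pH = pKa + log([base]/[acid]) with [base]/[acid] = 0.11/0.1:
pH = 10.036 + (+0.041) = 10.08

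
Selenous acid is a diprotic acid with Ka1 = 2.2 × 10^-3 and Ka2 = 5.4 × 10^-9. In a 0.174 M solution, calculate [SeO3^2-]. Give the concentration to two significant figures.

5.4 × 10^-9 M

First ionization gives [H+] ≈ [HSeO3-] = 1.85 × 10^-2 M.
Second step: Ka2 = [H+][SeO3^2-]/[HSeO3-] ≈ [SeO3^2-] (since [H+] ≈ [HSeO3-]).
So [SeO3^2-] ≈ Ka2.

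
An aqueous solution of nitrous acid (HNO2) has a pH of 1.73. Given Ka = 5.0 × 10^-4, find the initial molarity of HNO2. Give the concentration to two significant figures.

C₀ = 7.1 × 10^-1 M

[H+] = 10^(-1.73) = 1.86 × 10^-2 M = x
Ka = x²/(C₀ − x) ⇒ C₀ = x + x²/Ka
C₀ = 1.86 × 10^-2 + (1.86 × 10^-2)²/(5.0 × 10^-4) = 7.11 × 10^-1 M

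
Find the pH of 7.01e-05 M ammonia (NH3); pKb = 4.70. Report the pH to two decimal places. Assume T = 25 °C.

pH = 9.46

NH3 + H2O ⇌ NH4+ + OH-
Kb = 10^(−4.70) = 2.00 × 10^-5
Kb = [OH-]²/(7.01e-05 − [OH-]) = 2.00 × 10^-5
[OH-] is not negligible relative to C₀; solve [OH-]² + 2e-05·[OH-] − 1.4e-09 = 0.
[OH-] = [−2e-05 + √(2e-05² + 5.61e-09)]/2 = 2.88 × 10^-5 M
pOH = 4.54, so pH = 14.00 − pOH = 9.46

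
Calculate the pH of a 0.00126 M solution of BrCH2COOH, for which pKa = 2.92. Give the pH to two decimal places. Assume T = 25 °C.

BrCH2COOH ⇌ BrCH2COO- + H+
Ka = 10^(−2.92) = 1.20 × 10^-3
From the ICE table, Ka = [H+]²/(0.00126 − [H+]) = 1.20 × 10^-3.
The 5% rule fails; solving [H+]² + Ka·[H+] − Ka·C₀ = 0 exactly:
[H+] = (−Ka + √(Ka² + 4·Ka·C₀))/2 = 7.68 × 10^-4 M
pH = −log(7.68 × 10^-4) = 3.11

pH = 3.11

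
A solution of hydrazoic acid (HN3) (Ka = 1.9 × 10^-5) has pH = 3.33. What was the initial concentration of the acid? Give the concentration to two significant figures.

[H+] = 10^(-3.33) = 4.68 × 10^-4 M = x
Ka = x²/(C₀ − x) ⇒ C₀ = x + x²/Ka
C₀ = 4.68 × 10^-4 + (4.68 × 10^-4)²/(1.9 × 10^-5) = 1.20 × 10^-2 M

C₀ = 1.2 × 10^-2 M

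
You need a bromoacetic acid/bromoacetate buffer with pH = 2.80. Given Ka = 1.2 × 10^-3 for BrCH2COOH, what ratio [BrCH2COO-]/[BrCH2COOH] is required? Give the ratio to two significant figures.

pKa = -log(1.2 × 10^-3) = 2.921
pH = pKa + log(r) ⇒ log(r) = 2.80 − 2.921 = -0.121
r = [BrCH2COO-]/[BrCH2COOH] = 10^(-0.121) = 0.757

ratio = 0.76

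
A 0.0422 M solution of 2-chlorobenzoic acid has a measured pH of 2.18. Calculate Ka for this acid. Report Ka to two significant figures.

[H+] = 10^(-2.18) = 6.61 × 10^-3 M
At equilibrium [HA] = 0.0422 − 6.61 × 10^-3 = 3.56 × 10^-2 M
Ka = [H+][A-]/[HA] = (6.61 × 10^-3)² / 3.56 × 10^-2 = 1.2 × 10^-3

Ka = 1.2 × 10^-3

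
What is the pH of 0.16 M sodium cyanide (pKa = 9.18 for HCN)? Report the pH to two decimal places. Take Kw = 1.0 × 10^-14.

pH = 11.19

CN- is the conjugate base of the weak acid HCN.
Ka = 10^(−9.18) = 6.61 × 10^-10
Kb = Kw/Ka = 1.0×10^-14 / 6.61 × 10^-10 = 1.51 × 10^-5
Kb = x²/(0.16 − x) = 1.51 × 10^-5
Assume x ≪ 0.16: x ≈ √(1.51 × 10^-5 × 0.16) = 1.55 × 10^-3 M
Check: 0.97% ionized — well under 5%, approximation valid.
pOH = −log(1.55 × 10^-3) = 2.81; pH = 14.00 − 2.81 = 11.19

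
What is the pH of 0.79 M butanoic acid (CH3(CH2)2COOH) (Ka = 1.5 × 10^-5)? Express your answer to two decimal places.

pH = 2.46

CH3(CH2)2COOH ⇌ CH3(CH2)2COO- + H+
Ka = x²/(0.79 − x) = 1.5 × 10^-5
Since Ka ≪ C₀, x ≈ √(Ka·C₀) = 3.44 × 10^-3 M.
Check: 0.44% ionized — well under 5%, approximation valid.
pH = −log[H+] = −log(3.44 × 10^-3) = 2.46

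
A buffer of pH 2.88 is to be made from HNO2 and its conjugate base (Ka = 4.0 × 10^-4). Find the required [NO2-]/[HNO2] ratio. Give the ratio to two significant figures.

ratio = 0.30

pKa = -log(4.0 × 10^-4) = 3.398
pH = pKa + log(r) ⇒ log(r) = 2.88 − 3.398 = -0.518
r = [NO2-]/[HNO2] = 10^(-0.518) = 0.303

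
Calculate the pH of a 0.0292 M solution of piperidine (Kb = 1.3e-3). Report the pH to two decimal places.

pH = 11.74

C5H10NH + H2O ⇌ C5H10NH2+ + OH-
Let x = [OH-] at equilibrium. Kb = x²/(0.0292 − x).
The 5% rule fails; solving x² + Kb·x − Kb·C₀ = 0 exactly:
x = (−Kb + √(Kb² + 4·Kb·C₀))/2 = 5.55 × 10^-3 M
pOH = −log(5.55 × 10^-3) = 2.26; pH = 14.00 − 2.26 = 11.74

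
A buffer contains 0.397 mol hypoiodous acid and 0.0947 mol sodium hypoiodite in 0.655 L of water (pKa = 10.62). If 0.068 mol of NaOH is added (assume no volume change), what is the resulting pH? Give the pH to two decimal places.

OH- converts HOI to OI-: HOI → 0.329 mol, OI- → 0.163 mol.
pH = pKa + log(n_OI-/n_HOI) = 10.62 + log(0.163/0.329) = 10.62 + (-0.305)

pH = 10.31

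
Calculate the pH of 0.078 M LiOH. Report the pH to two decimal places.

pH = 12.89

LiOH is a strong base; [OH-] = 0.078 M.
pOH = -log(0.078) = 1.11
pH = 14.00 - 1.11 = 12.89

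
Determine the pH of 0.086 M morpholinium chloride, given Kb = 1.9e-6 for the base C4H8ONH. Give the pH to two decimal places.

pH = 4.67

C4H8ONH2+ is the conjugate acid of the weak base C4H8ONH.
Ka = Kw/Kb = 1.0×10^-14 / 1.9 × 10^-6 = 5.26 × 10^-9
Let x = [H+] at equilibrium. Ka = x²/(0.086 − x).
Since Ka ≪ C₀, x ≈ √(Ka·C₀) = 2.13 × 10^-5 M.
pH = −log(2.13 × 10^-5) = 4.67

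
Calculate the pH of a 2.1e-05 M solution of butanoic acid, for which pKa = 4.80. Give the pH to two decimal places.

pH = 4.92

CH3(CH2)2COOH ⇌ CH3(CH2)2COO- + H+
Ka = 10^(−4.80) = 1.58 × 10^-5
From the ICE table, Ka = x²/(2.1e-05 − x) = 1.58 × 10^-5.
x is not negligible relative to C₀; solve x² + 1.58e-05·x − 3.32e-10 = 0.
x = (−Ka + √(Ka² + 4·Ka·C₀))/2 = 1.20 × 10^-5 M
pH = −log[H+] = −log(1.20 × 10^-5) = 4.92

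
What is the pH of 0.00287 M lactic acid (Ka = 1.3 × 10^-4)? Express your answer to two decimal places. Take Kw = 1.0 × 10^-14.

pH = 3.26

CH3CH(OH)COOH ⇌ CH3CH(OH)COO- + H+
From the ICE table, Ka = x²/(0.00287 − x) = 1.3 × 10^-4.
The 5% rule fails; solving x² + Ka·x − Ka·C₀ = 0 exactly:
x = (−Ka + √(Ka² + 4·Ka·C₀))/2 = 5.49 × 10^-4 M
pH = −log(5.49 × 10^-4) = 3.26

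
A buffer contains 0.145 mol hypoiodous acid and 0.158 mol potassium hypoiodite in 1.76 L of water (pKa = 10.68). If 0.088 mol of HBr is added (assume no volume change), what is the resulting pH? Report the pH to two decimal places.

pH = 10.16

After neutralization: n(HOI) = 0.233 mol, n(OI-) = 0.07 mol.
pH = pKa + log([A⁻]/[HA]) = 10.68 + log(0.07/0.233) = 10.68 -0.522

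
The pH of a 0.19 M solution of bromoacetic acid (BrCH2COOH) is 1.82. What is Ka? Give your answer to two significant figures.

Ka = 1.3 × 10^-3

[H+] = 10^(-1.82) = 1.51 × 10^-2 M
At equilibrium [HA] = 0.19 − 1.51 × 10^-2 = 1.75 × 10^-1 M
Ka = [H+][A-]/[HA] = (1.51 × 10^-2)² / 1.75 × 10^-1 = 1.3 × 10^-3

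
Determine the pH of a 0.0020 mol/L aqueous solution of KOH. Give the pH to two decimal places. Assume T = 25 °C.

pH = 11.30

KOH is a strong base; [OH-] = 0.002 M.
pOH = -log(0.002) = 2.70
pH = 14.00 - 2.70 = 11.30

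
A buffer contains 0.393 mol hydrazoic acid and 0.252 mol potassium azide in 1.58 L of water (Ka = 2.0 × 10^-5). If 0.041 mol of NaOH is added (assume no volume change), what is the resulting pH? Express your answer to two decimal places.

After neutralization: n(HN3) = 0.352 mol, n(N3-) = 0.293 mol.
pKa = −log(2.0 × 10^-5) = 4.699
pH = pKa + log(n_N3-/n_HN3) = 4.699 + log(0.293/0.352) = 4.699 + (-0.080)

pH = 4.62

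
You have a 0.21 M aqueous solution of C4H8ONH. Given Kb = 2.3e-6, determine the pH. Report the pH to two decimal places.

pH = 10.84

C4H8ONH + H2O ⇌ C4H8ONH2+ + OH-
Kb = x²/(0.21 − x) = 2.3 × 10^-6
Neglecting x in the denominator: x = √(2.3 × 10^-6 × 0.21) = 6.95 × 10^-4 M
(x/C₀ = 0.33% < 5%, so the approximation holds.)
pOH = −log(6.95 × 10^-4) = 3.16; pH = 14.00 − 3.16 = 10.84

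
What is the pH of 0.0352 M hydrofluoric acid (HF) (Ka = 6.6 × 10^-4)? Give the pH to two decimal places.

HF ⇌ F- + H+
From the ICE table, Ka = [H+]²/(0.0352 − [H+]) = 6.6 × 10^-4.
Here C₀/Ka ≈ 53.3, so the small-[H+] approximation fails. Use the quadratic:
[H+] = (−Ka + √(Ka² + 4·Ka·C₀))/2 = 4.50 × 10^-3 M
pH = −log[H+] = −log(4.50 × 10^-3) = 2.35

pH = 2.35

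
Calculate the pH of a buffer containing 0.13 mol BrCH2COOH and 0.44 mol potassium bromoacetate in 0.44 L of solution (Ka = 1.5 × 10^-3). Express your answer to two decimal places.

pH = 3.35

pKa = −log(1.5 × 10^-3) = 2.824
Henderson–Hasselbalch: pH = pKa + log([BrCH2COO-]/[BrCH2COOH]) = 2.824 + log(0.44/0.13)
pH = 2.824 + (+0.530) = 3.35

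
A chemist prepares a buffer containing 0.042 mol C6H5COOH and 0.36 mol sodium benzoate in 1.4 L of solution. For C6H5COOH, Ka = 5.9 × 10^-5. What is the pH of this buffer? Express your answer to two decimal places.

pKa = −log(5.9 × 10^-5) = 4.229
pH = pKa + log([A⁻]/[HA]) = 4.229 + log(0.36/0.042)
pH = 4.229 + (+0.933) = 5.16

pH = 5.16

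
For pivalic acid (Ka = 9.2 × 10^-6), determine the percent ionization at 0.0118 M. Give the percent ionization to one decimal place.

(CH3)3CCOOH ⇌ (CH3)3CCOO- + H+; let x = [H+] at equilibrium.
x ≈ √(Ka·C₀) = √(9.2 × 10^-6 × 0.0118) = 3.29 × 10^-4 M
Fraction ionized = 3.29 × 10^-4 / 0.0118 = 0.0279 → 2.8%

2.8%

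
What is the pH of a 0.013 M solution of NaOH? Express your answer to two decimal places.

NaOH is a strong base; [OH-] = 0.013 M.
pOH = -log(0.013) = 1.89
pH = 14.00 - 1.89 = 12.11

pH = 12.11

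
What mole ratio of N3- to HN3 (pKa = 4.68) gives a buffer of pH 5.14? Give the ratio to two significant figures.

pH = pKa + log(r) ⇒ log(r) = 5.14 − 4.68 = +0.46
r = [N3-]/[HN3] = 10^(+0.46) = 2.88

ratio = 2.9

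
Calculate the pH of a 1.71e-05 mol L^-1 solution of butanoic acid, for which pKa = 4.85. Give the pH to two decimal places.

CH3(CH2)2COOH ⇌ CH3(CH2)2COO- + H+
Ka = 10^(−4.85) = 1.41 × 10^-5
Ka = [H+]²/(1.71e-05 − [H+]) = 1.41 × 10^-5
[H+] is not negligible relative to C₀; solve [H+]² + 1.41e-05·[H+] − 2.41e-10 = 0.
[H+] = (−Ka + √(Ka² + 4·Ka·C₀))/2 = 1.00 × 10^-5 M
pH = −log[H+] = −log(1.00 × 10^-5) = 5.00

pH = 5.00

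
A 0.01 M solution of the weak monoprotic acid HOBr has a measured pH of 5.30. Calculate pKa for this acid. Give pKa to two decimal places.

[H+] = 10^(-5.30) = 5.01 × 10^-6 M
At equilibrium [HA] = 0.01 − 5.01 × 10^-6 = 9.99 × 10^-3 M
Ka = [H+][A-]/[HA] = (5.01 × 10^-6)² / 9.99 × 10^-3 = 2.51 × 10^-9
pKa = -log(2.51 × 10^-9) = 8.60

pKa = 8.60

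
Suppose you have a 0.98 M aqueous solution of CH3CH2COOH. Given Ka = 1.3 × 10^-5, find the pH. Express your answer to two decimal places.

pH = 2.45

CH3CH2COOH ⇌ CH3CH2COO- + H+
Ka = x²/(0.98 − x) = 1.3 × 10^-5
Since Ka ≪ C₀, x ≈ √(Ka·C₀) = 3.57 × 10^-3 M.
pH = −log(3.57 × 10^-3) = 2.45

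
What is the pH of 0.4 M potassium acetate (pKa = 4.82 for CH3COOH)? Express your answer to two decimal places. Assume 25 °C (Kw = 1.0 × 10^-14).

pH = 9.21

CH3COO- is the conjugate base of the weak acid CH3COOH.
Ka = 10^(−4.82) = 1.51 × 10^-5
Kb = Kw/Ka = 1.0×10^-14 / 1.51 × 10^-5 = 6.62 × 10^-10
From the ICE table, Kb = x²/(0.4 − x) = 6.62 × 10^-10.
Since Kb ≪ C₀, x ≈ √(Kb·C₀) = 1.63 × 10^-5 M.
pOH = −log(1.63 × 10^-5) = 4.79; pH = 14.00 − 4.79 = 9.21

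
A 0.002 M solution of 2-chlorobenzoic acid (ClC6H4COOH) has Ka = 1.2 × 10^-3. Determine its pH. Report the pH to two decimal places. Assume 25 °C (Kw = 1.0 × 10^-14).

pH = 2.97

ClC6H4COOH ⇌ ClC6H4COO- + H+
Ka = x²/(0.002 − x) = 1.2 × 10^-3
x is not negligible relative to C₀; solve x² + 0.0012·x − 2.4e-06 = 0.
x = (−Ka + √(Ka² + 4·Ka·C₀))/2 = 1.06 × 10^-3 M
pH = −log[H+] = −log(1.06 × 10^-3) = 2.97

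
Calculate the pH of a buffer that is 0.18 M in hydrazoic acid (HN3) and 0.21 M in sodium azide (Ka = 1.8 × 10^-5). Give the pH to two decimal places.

pKa = −log(1.8 × 10^-5) = 4.745
Using pH = pKa + log([base]/[acid]) with [base]/[acid] = 0.21/0.18:
pH = 4.745 + (+0.067) = 4.81

pH = 4.81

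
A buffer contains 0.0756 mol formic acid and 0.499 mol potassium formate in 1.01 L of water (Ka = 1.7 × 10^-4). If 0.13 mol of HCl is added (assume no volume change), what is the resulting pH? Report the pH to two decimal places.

Added H+ converts HCOO- to HCOOH: HCOOH → 0.206 mol, HCOO- → 0.369 mol.
pKa = −log(1.7 × 10^-4) = 3.770
pH = pKa + log(n_HCOO-/n_HCOOH) = 3.770 + log(0.369/0.206) = 3.770 + (+0.253)

pH = 4.02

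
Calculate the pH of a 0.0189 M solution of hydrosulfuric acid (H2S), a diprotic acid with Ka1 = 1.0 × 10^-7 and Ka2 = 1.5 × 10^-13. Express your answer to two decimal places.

pH = 4.36

Ka1 ≫ Ka2, so treat the first dissociation as the only significant source of H+.
Ka1 = x²/(0.0189 − x) = 1.0 × 10^-7
x ≈ √(1.0 × 10^-7 × 0.0189) = 4.35 × 10^-5 M
pH = −log(4.35 × 10^-5) = 4.36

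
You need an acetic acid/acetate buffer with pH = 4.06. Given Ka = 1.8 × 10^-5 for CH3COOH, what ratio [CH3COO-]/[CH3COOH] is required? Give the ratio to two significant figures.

pKa = -log(1.8 × 10^-5) = 4.745
pH = pKa + log(r) ⇒ log(r) = 4.06 − 4.745 = -0.685
r = [CH3COO-]/[CH3COOH] = 10^(-0.685) = 0.207

ratio = 0.21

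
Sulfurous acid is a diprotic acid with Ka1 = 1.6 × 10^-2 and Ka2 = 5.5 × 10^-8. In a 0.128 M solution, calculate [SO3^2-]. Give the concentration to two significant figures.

First ionization gives [H+] ≈ [HSO3-] = 3.80 × 10^-2 M.
Second step: Ka2 = [H+][SO3^2-]/[HSO3-] ≈ [SO3^2-] (since [H+] ≈ [HSO3-]).
So [SO3^2-] ≈ Ka2.

5.5 × 10^-8 M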